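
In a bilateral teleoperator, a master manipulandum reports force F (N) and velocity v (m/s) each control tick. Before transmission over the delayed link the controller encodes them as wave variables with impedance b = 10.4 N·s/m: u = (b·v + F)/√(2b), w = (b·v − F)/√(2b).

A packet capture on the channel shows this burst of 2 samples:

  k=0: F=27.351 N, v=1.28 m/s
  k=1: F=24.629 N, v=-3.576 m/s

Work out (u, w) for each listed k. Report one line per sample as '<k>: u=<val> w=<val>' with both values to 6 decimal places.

0: u=8.915953 w=-3.078254
1: u=-2.754269 w=-13.554800

k=0: b·v=10.4×1.28=13.312000; √(2b)=4.560702; u=(13.312000+27.351)/4.560702=8.915953, w=(13.312000−27.351)/4.560702=-3.078254
k=1: b·v=10.4×(-3.576)=-37.190400; √(2b)=4.560702; u=(-37.190400+24.629)/4.560702=-2.754269, w=(-37.190400−24.629)/4.560702=-13.554800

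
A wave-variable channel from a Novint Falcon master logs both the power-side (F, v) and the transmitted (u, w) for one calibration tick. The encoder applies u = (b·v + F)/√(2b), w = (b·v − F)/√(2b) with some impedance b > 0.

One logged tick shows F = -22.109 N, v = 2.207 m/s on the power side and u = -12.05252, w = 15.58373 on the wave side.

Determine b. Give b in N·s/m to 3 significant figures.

u + w = 3.53121;  u + w = √(2b)·v, so √(2b) = 3.53121/2.207 = 1.60000.
b = (√(2b))²/2 = 2.56001/2 = 1.28001.
(Check via u − w = 2F/√(2b): u − w = -27.63625, 2F/√(2b) = -27.63617.)

b = 1.28 N·s/m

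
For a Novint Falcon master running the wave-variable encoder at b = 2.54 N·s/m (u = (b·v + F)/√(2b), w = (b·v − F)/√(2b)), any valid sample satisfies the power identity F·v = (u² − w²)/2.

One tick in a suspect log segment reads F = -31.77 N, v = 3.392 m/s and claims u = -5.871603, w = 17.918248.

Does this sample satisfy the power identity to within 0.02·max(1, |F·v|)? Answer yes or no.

F·v = (-31.77)×3.392 = -107.763840 W.
(u² − w²)/2 = (34.475722 − 321.063611)/2 = -143.293945 W.
|Δ| = 35.530105;  2% of max(1, |F·v|) = 2.155277.

no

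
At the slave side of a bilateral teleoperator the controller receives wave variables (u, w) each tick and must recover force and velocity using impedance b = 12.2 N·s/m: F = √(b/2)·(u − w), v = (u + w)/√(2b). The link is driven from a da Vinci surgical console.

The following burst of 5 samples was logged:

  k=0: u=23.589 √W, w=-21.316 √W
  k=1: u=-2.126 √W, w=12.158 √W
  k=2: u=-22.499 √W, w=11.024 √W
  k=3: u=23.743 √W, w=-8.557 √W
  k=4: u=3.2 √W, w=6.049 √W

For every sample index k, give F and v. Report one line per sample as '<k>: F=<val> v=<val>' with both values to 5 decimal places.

k=0: u−w=44.90500, u+w=2.27300; √(b/2)=2.46982, √(2b)=4.93964; F=2.46982×44.905=110.90717, v=2.27300/4.93964=0.46016
k=1: u−w=-14.28400, u+w=10.03200; √(b/2)=2.46982, √(2b)=4.93964; F=2.46982×(-14.284)=-35.27888, v=10.03200/4.93964=2.03092
k=2: u−w=-33.52300, u+w=-11.47500; √(b/2)=2.46982, √(2b)=4.93964; F=2.46982×(-33.523)=-82.79570, v=-11.47500/4.93964=-2.32305
k=3: u−w=32.30000, u+w=15.18600; √(b/2)=2.46982, √(2b)=4.93964; F=2.46982×32.3=79.77512, v=15.18600/4.93964=3.07432
k=4: u−w=-2.84900, u+w=9.24900; √(b/2)=2.46982, √(2b)=4.93964; F=2.46982×(-2.849)=-7.03651, v=9.24900/4.93964=1.87241

0: F=110.90717 v=0.46016
1: F=-35.27888 v=2.03092
2: F=-82.79570 v=-2.32305
3: F=79.77512 v=3.07432
4: F=-7.03651 v=1.87241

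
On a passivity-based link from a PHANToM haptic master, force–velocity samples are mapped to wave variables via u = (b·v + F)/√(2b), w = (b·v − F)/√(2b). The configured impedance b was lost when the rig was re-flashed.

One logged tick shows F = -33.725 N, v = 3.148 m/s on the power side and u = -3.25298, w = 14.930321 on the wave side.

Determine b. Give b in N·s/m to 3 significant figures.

u + w = 11.677341;  u + w = √(2b)·v, so √(2b) = 11.677341/3.148 = 3.709448.
b = (√(2b))²/2 = 13.760001/2 = 6.880001.
(Check via u − w = 2F/√(2b): u − w = -18.183301, 2F/√(2b) = -18.183300.)

b = 6.88 N·s/m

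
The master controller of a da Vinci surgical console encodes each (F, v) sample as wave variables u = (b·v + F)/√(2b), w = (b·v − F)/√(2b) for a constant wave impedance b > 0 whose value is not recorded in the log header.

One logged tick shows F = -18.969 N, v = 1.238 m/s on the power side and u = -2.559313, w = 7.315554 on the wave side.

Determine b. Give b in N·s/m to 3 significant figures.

b = 7.38 N·s/m

u + w = 4.756241;  u + w = √(2b)·v, so √(2b) = 4.756241/1.238 = 3.841875.
b = (√(2b))²/2 = 14.760002/2 = 7.380001.
(Check via u − w = 2F/√(2b): u − w = -9.874867, 2F/√(2b) = -9.874866.)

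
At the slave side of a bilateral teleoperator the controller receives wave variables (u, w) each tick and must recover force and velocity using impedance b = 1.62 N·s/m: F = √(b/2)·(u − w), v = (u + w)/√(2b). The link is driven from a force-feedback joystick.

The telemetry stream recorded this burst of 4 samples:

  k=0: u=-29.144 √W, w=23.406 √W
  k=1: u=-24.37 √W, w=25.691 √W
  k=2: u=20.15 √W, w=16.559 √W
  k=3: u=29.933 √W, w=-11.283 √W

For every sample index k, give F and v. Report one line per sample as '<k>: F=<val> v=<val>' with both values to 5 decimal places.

k=0: u−w=-52.55000, u+w=-5.73800; √(b/2)=0.90000, √(2b)=1.80000; F=0.90000×(-52.55)=-47.29500, v=-5.73800/1.80000=-3.18778
k=1: u−w=-50.06100, u+w=1.32100; √(b/2)=0.90000, √(2b)=1.80000; F=0.90000×(-50.061)=-45.05490, v=1.32100/1.80000=0.73389
k=2: u−w=3.59100, u+w=36.70900; √(b/2)=0.90000, √(2b)=1.80000; F=0.90000×3.591=3.23190, v=36.70900/1.80000=20.39389
k=3: u−w=41.21600, u+w=18.65000; √(b/2)=0.90000, √(2b)=1.80000; F=0.90000×41.216=37.09440, v=18.65000/1.80000=10.36111

0: F=-47.29500 v=-3.18778
1: F=-45.05490 v=0.73389
2: F=3.23190 v=20.39389
3: F=37.09440 v=10.36111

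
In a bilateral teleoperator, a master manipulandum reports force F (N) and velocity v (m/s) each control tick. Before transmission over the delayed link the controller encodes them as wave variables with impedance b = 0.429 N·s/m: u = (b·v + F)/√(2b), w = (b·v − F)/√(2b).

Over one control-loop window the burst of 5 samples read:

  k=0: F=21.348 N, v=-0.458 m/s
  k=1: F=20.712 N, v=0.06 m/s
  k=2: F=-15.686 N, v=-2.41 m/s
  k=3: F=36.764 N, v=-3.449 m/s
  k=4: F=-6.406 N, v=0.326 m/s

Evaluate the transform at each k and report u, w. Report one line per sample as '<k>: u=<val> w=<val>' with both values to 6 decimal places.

k=0: b·v=0.429×(-0.458)=-0.196482; √(2b)=0.926283; u=(-0.196482+21.348)/0.926283=22.834836, w=(-0.196482−21.348)/0.926283=-23.259074
k=1: b·v=0.429×0.06=0.025740; √(2b)=0.926283; u=(0.025740+20.712)/0.926283=22.388128, w=(0.025740−20.712)/0.926283=-22.332551
k=2: b·v=0.429×(-2.41)=-1.033890; √(2b)=0.926283; u=(-1.033890+(-15.686))/0.926283=-18.050522, w=(-1.033890−(-15.686))/0.926283=15.818180
k=3: b·v=0.429×(-3.449)=-1.479621; √(2b)=0.926283; u=(-1.479621+36.764)/0.926283=38.092444, w=(-1.479621−36.764)/0.926283=-41.287193
k=4: b·v=0.429×0.326=0.139854; √(2b)=0.926283; u=(0.139854+(-6.406))/0.926283=-6.764830, w=(0.139854−(-6.406))/0.926283=7.066798

0: u=22.834836 w=-23.259074
1: u=22.388128 w=-22.332551
2: u=-18.050522 w=15.818180
3: u=38.092444 w=-41.287193
4: u=-6.764830 w=7.066798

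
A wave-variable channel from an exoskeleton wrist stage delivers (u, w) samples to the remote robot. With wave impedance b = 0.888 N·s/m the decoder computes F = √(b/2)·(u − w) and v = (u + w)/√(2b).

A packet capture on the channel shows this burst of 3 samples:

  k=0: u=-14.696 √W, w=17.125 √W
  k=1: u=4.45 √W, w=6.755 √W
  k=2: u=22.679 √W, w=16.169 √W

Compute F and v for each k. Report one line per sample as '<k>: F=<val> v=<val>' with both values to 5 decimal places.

0: F=-21.20339 v=1.82266
1: F=-1.53590 v=8.40796
2: F=4.33783 v=29.15058

k=0: u−w=-31.82100, u+w=2.42900; √(b/2)=0.66633, √(2b)=1.33267; F=0.66633×(-31.821)=-21.20339, v=2.42900/1.33267=1.82266
k=1: u−w=-2.30500, u+w=11.20500; √(b/2)=0.66633, √(2b)=1.33267; F=0.66633×(-2.305)=-1.53590, v=11.20500/1.33267=8.40796
k=2: u−w=6.51000, u+w=38.84800; √(b/2)=0.66633, √(2b)=1.33267; F=0.66633×6.51=4.33783, v=38.84800/1.33267=29.15058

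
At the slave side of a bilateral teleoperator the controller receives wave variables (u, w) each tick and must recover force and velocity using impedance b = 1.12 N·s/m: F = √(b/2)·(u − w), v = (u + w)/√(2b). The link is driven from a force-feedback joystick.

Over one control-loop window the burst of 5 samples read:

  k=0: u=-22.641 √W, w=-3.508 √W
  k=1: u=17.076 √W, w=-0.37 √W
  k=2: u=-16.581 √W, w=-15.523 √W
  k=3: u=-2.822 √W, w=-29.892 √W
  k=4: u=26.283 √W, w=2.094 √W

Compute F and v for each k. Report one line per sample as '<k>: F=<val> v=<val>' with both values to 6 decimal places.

k=0: u−w=-19.133000, u+w=-26.149000; √(b/2)=0.748331, √(2b)=1.496663; F=0.748331×(-19.133)=-14.317826, v=-26.149000/1.496663=-17.471536
k=1: u−w=17.446000, u+w=16.706000; √(b/2)=0.748331, √(2b)=1.496663; F=0.748331×17.446=13.055391, v=16.706000/1.496663=11.162166
k=2: u−w=-1.058000, u+w=-32.104000; √(b/2)=0.748331, √(2b)=1.496663; F=0.748331×(-1.058)=-0.791735, v=-32.104000/1.496663=-21.450387
k=3: u−w=27.070000, u+w=-32.714000; √(b/2)=0.748331, √(2b)=1.496663; F=0.748331×27.07=20.257333, v=-32.714000/1.496663=-21.857961
k=4: u−w=24.189000, u+w=28.377000; √(b/2)=0.748331, √(2b)=1.496663; F=0.748331×24.189=18.101390, v=28.377000/1.496663=18.960181

0: F=-14.317826 v=-17.471536
1: F=13.055391 v=11.162166
2: F=-0.791735 v=-21.450387
3: F=20.257333 v=-21.857961
4: F=18.101390 v=18.960181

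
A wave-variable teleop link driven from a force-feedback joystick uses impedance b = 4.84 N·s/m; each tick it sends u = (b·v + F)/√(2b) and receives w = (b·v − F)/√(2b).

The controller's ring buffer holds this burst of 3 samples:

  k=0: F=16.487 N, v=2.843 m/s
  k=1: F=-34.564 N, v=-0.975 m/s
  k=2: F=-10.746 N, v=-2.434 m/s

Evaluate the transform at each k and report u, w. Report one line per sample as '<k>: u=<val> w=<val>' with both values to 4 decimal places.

k=0: b·v=4.84×2.843=13.7601; √(2b)=3.1113; u=(13.7601+16.487)/3.1113=9.7218, w=(13.7601−16.487)/3.1113=-0.8765
k=1: b·v=4.84×(-0.975)=-4.7190; √(2b)=3.1113; u=(-4.7190+(-34.564))/3.1113=-12.6260, w=(-4.7190−(-34.564))/3.1113=9.5925
k=2: b·v=4.84×(-2.434)=-11.7806; √(2b)=3.1113; u=(-11.7806+(-10.746))/3.1113=-7.2403, w=(-11.7806−(-10.746))/3.1113=-0.3325

0: u=9.7218 w=-0.8765
1: u=-12.6260 w=9.5925
2: u=-7.2403 w=-0.3325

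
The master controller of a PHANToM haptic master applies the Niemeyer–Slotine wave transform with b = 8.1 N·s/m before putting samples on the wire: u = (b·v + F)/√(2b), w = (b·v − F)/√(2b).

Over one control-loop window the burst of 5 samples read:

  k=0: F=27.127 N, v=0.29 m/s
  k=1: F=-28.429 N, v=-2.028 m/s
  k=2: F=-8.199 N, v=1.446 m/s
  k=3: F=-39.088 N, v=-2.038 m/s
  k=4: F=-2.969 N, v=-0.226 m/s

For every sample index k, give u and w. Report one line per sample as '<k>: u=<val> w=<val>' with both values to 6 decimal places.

0: u=7.323371 w=-6.156144
1: u=-11.144513 w=2.981971
2: u=0.872961 w=4.947077
3: u=-13.812888 w=5.610096
4: u=-1.192470 w=0.282838

k=0: b·v=8.1×0.29=2.349000; √(2b)=4.024922; u=(2.349000+27.127)/4.024922=7.323371, w=(2.349000−27.127)/4.024922=-6.156144
k=1: b·v=8.1×(-2.028)=-16.426800; √(2b)=4.024922; u=(-16.426800+(-28.429))/4.024922=-11.144513, w=(-16.426800−(-28.429))/4.024922=2.981971
k=2: b·v=8.1×1.446=11.712600; √(2b)=4.024922; u=(11.712600+(-8.199))/4.024922=0.872961, w=(11.712600−(-8.199))/4.024922=4.947077
k=3: b·v=8.1×(-2.038)=-16.507800; √(2b)=4.024922; u=(-16.507800+(-39.088))/4.024922=-13.812888, w=(-16.507800−(-39.088))/4.024922=5.610096
k=4: b·v=8.1×(-0.226)=-1.830600; √(2b)=4.024922; u=(-1.830600+(-2.969))/4.024922=-1.192470, w=(-1.830600−(-2.969))/4.024922=0.282838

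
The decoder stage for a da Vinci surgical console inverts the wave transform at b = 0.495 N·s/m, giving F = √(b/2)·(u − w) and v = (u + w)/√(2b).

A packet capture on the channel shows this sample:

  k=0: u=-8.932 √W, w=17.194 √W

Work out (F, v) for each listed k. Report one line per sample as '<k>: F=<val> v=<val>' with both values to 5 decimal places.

k=0: u−w=-26.12600, u+w=8.26200; √(b/2)=0.49749, √(2b)=0.99499; F=0.49749×(-26.126)=-12.99752, v=8.26200/0.99499=8.30362

0: F=-12.99752 v=8.30362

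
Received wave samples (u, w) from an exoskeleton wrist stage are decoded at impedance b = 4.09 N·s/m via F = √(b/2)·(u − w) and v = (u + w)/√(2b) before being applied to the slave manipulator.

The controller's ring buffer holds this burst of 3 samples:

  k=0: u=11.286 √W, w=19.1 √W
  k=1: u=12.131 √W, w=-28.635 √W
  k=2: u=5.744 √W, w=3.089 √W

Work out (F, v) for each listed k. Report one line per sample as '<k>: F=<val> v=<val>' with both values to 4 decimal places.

0: F=-11.1743 v=10.6242
1: F=58.2968 v=-5.7705
2: F=3.7967 v=3.0884

k=0: u−w=-7.8140, u+w=30.3860; √(b/2)=1.4300, √(2b)=2.8601; F=1.4300×(-7.814)=-11.1743, v=30.3860/2.8601=10.6242
k=1: u−w=40.7660, u+w=-16.5040; √(b/2)=1.4300, √(2b)=2.8601; F=1.4300×40.766=58.2968, v=-16.5040/2.8601=-5.7705
k=2: u−w=2.6550, u+w=8.8330; √(b/2)=1.4300, √(2b)=2.8601; F=1.4300×2.655=3.7967, v=8.8330/2.8601=3.0884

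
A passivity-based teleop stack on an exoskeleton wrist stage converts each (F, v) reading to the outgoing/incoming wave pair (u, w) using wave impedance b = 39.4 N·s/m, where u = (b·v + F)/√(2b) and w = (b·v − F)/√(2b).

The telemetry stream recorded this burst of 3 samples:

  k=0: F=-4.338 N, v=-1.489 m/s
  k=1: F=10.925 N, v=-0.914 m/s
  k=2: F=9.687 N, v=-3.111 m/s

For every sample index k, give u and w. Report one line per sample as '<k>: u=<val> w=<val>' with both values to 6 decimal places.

k=0: b·v=39.4×(-1.489)=-58.666600; √(2b)=8.876936; u=(-58.666600+(-4.338))/8.876936=-7.097561, w=(-58.666600−(-4.338))/8.876936=-6.120197
k=1: b·v=39.4×(-0.914)=-36.011600; √(2b)=8.876936; u=(-36.011600+10.925)/8.876936=-2.826043, w=(-36.011600−10.925)/8.876936=-5.287477
k=2: b·v=39.4×(-3.111)=-122.573400; √(2b)=8.876936; u=(-122.573400+9.687)/8.876936=-12.716820, w=(-122.573400−9.687)/8.876936=-14.899329

0: u=-7.097561 w=-6.120197
1: u=-2.826043 w=-5.287477
2: u=-12.716820 w=-14.899329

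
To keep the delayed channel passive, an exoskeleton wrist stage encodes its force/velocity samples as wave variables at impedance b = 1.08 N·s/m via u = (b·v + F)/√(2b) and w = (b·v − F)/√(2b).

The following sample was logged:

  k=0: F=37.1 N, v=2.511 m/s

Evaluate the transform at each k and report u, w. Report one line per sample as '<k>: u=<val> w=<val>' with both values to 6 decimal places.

0: u=27.088553 w=-23.398152

k=0: b·v=1.08×2.511=2.711880; √(2b)=1.469694; u=(2.711880+37.1)/1.469694=27.088553, w=(2.711880−37.1)/1.469694=-23.398152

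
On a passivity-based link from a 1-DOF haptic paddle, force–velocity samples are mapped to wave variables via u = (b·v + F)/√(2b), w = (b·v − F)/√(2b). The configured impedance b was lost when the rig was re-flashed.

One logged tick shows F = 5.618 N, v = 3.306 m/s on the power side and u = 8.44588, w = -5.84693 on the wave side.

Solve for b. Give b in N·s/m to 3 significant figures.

u + w = 2.59895;  u + w = √(2b)·v, so √(2b) = 2.59895/3.306 = 0.78613.
b = (√(2b))²/2 = 0.61800/2 = 0.30900.
(Check via u − w = 2F/√(2b): u − w = 14.29281, 2F/√(2b) = 14.29278.)

b = 0.309 N·s/m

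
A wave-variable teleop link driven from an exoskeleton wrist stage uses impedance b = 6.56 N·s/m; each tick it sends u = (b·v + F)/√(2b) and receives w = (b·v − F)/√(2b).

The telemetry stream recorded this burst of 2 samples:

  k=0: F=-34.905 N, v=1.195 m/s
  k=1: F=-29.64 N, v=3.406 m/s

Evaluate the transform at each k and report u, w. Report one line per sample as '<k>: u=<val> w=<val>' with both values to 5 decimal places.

k=0: b·v=6.56×1.195=7.83920; √(2b)=3.62215; u=(7.83920+(-34.905))/3.62215=-7.47229, w=(7.83920−(-34.905))/3.62215=11.80077
k=1: b·v=6.56×3.406=22.34336; √(2b)=3.62215; u=(22.34336+(-29.64))/3.62215=-2.01445, w=(22.34336−(-29.64))/3.62215=14.35150

0: u=-7.47229 w=11.80077
1: u=-2.01445 w=14.35150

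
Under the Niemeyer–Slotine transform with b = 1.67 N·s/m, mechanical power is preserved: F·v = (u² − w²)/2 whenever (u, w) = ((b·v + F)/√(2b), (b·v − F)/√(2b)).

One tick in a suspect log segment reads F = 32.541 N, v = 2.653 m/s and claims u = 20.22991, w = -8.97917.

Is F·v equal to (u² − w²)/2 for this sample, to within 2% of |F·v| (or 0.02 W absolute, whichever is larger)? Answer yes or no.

no

F·v = 32.541×2.653 = 86.3313 W.
(u² − w²)/2 = (409.2493 − 80.6255)/2 = 164.3119 W.
|Δ| = 77.9806;  2% of max(1, |F·v|) = 1.7266.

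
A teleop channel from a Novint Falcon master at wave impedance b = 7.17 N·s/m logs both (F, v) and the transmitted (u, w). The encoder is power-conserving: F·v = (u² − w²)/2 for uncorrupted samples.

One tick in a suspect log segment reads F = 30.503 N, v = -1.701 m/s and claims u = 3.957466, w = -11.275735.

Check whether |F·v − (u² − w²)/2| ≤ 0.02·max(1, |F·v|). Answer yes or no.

F·v = 30.503×(-1.701) = -51.885603 W.
(u² − w²)/2 = (15.661537 − 127.142200)/2 = -55.740331 W.
|Δ| = 3.854728;  2% of max(1, |F·v|) = 1.037712.

no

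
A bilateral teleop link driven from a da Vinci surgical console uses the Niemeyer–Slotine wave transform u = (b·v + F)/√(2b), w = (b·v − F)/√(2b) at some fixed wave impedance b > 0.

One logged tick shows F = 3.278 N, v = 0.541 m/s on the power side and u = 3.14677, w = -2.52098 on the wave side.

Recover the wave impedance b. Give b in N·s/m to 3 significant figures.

u + w = 0.6258;  u + w = √(2b)·v, so √(2b) = 0.6258/0.541 = 1.1567.
b = (√(2b))²/2 = 1.3380/2 = 0.6690.
(Check via u − w = 2F/√(2b): u − w = 5.6677, 2F/√(2b) = 5.6677.)

b = 0.669 N·s/m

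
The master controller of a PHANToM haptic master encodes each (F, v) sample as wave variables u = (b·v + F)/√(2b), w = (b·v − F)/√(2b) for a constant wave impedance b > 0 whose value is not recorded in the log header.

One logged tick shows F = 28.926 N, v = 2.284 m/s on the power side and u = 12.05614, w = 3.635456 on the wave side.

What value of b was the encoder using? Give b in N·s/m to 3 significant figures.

b = 23.6 N·s/m

u + w = 15.691596;  u + w = √(2b)·v, so √(2b) = 15.691596/2.284 = 6.870226.
b = (√(2b))²/2 = 47.200004/2 = 23.600002.
(Check via u − w = 2F/√(2b): u − w = 8.420684, 2F/√(2b) = 8.420684.)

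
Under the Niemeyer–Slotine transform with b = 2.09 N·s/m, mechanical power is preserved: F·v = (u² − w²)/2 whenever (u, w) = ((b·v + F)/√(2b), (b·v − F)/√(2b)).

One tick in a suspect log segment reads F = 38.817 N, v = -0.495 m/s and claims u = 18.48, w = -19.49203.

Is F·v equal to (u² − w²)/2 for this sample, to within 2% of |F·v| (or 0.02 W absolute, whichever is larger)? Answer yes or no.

yes

F·v = 38.817×(-0.495) = -19.2144 W.
(u² − w²)/2 = (341.5104 − 379.9392)/2 = -19.2144 W.
|Δ| = 0.0000;  2% of max(1, |F·v|) = 0.3843.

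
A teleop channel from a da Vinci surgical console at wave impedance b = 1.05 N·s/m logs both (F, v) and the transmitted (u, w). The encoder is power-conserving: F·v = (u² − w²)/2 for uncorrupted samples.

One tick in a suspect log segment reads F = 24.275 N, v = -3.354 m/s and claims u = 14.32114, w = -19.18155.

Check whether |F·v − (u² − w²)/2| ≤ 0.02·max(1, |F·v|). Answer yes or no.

yes

F·v = 24.275×(-3.354) = -81.4184 W.
(u² − w²)/2 = (205.0951 − 367.9319)/2 = -81.4184 W.
|Δ| = 0.0001;  2% of max(1, |F·v|) = 1.6284.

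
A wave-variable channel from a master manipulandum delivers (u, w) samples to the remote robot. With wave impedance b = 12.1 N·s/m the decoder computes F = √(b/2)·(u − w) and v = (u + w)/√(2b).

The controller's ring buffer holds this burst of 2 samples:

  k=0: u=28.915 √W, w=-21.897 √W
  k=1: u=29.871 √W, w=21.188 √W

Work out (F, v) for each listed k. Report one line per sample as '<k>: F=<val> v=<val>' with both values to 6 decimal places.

0: F=124.980995 v=1.426611
1: F=21.357356 v=10.379218

k=0: u−w=50.812000, u+w=7.018000; √(b/2)=2.459675, √(2b)=4.919350; F=2.459675×50.812=124.980995, v=7.018000/4.919350=1.426611
k=1: u−w=8.683000, u+w=51.059000; √(b/2)=2.459675, √(2b)=4.919350; F=2.459675×8.683=21.357356, v=51.059000/4.919350=10.379218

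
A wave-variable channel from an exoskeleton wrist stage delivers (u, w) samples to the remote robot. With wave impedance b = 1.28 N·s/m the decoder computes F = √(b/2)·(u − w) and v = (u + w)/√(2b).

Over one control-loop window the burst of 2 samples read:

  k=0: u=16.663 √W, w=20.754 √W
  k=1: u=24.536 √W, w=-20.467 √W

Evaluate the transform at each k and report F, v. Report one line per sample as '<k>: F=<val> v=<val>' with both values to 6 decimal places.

0: F=-3.272800 v=23.385625
1: F=36.002400 v=2.543125

k=0: u−w=-4.091000, u+w=37.417000; √(b/2)=0.800000, √(2b)=1.600000; F=0.800000×(-4.091)=-3.272800, v=37.417000/1.600000=23.385625
k=1: u−w=45.003000, u+w=4.069000; √(b/2)=0.800000, √(2b)=1.600000; F=0.800000×45.003=36.002400, v=4.069000/1.600000=2.543125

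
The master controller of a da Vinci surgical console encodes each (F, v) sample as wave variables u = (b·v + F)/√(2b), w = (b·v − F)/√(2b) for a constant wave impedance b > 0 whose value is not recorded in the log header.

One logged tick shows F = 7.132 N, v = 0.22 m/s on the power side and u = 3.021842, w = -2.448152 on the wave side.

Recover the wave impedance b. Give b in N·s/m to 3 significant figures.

b = 3.4 N·s/m

u + w = 0.573690;  u + w = √(2b)·v, so √(2b) = 0.573690/0.22 = 2.607682.
b = (√(2b))²/2 = 6.800004/2 = 3.400002.
(Check via u − w = 2F/√(2b): u − w = 5.469994, 2F/√(2b) = 5.469993.)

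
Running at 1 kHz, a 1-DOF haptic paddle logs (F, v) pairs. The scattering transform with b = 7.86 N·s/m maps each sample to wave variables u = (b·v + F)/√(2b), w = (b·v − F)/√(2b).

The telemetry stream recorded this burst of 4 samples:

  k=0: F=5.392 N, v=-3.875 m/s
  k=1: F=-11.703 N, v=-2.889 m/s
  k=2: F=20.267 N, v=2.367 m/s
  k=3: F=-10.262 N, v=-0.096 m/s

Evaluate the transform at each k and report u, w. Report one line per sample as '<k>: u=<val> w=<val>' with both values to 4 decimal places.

k=0: b·v=7.86×(-3.875)=-30.4575; √(2b)=3.9648; u=(-30.4575+5.392)/3.9648=-6.3219, w=(-30.4575−5.392)/3.9648=-9.0418
k=1: b·v=7.86×(-2.889)=-22.7075; √(2b)=3.9648; u=(-22.7075+(-11.703))/3.9648=-8.6789, w=(-22.7075−(-11.703))/3.9648=-2.7755
k=2: b·v=7.86×2.367=18.6046; √(2b)=3.9648; u=(18.6046+20.267)/3.9648=9.8041, w=(18.6046−20.267)/3.9648=-0.4193
k=3: b·v=7.86×(-0.096)=-0.7546; √(2b)=3.9648; u=(-0.7546+(-10.262))/3.9648=-2.7786, w=(-0.7546−(-10.262))/3.9648=2.3979

0: u=-6.3219 w=-9.0418
1: u=-8.6789 w=-2.7755
2: u=9.8041 w=-0.4193
3: u=-2.7786 w=2.3979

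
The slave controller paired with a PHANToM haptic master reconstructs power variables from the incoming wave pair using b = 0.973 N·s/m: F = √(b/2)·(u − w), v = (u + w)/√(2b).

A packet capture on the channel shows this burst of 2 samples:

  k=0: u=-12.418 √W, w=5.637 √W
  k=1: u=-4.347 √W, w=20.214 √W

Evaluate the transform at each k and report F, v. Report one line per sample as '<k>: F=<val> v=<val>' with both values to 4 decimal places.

k=0: u−w=-18.0550, u+w=-6.7810; √(b/2)=0.6975, √(2b)=1.3950; F=0.6975×(-18.055)=-12.5933, v=-6.7810/1.3950=-4.8610
k=1: u−w=-24.5610, u+w=15.8670; √(b/2)=0.6975, √(2b)=1.3950; F=0.6975×(-24.561)=-17.1312, v=15.8670/1.3950=11.3743

0: F=-12.5933 v=-4.8610
1: F=-17.1312 v=11.3743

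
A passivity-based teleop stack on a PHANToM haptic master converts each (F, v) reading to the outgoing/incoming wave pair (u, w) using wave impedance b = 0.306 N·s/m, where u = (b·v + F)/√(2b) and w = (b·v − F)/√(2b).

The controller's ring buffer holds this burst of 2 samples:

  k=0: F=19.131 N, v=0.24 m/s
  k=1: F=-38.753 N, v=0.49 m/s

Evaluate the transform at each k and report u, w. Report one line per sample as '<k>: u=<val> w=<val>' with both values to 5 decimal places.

0: u=24.54856 w=-24.36080
1: u=-49.34533 w=49.72865

k=0: b·v=0.306×0.24=0.07344; √(2b)=0.78230; u=(0.07344+19.131)/0.78230=24.54856, w=(0.07344−19.131)/0.78230=-24.36080
k=1: b·v=0.306×0.49=0.14994; √(2b)=0.78230; u=(0.14994+(-38.753))/0.78230=-49.34533, w=(0.14994−(-38.753))/0.78230=49.72865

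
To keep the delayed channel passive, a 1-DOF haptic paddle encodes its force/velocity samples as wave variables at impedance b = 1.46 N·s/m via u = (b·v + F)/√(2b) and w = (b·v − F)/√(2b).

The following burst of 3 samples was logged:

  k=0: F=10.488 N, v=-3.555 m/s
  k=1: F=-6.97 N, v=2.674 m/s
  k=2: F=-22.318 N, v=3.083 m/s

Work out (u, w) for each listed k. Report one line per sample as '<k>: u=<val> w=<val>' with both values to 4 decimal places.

k=0: b·v=1.46×(-3.555)=-5.1903; √(2b)=1.7088; u=(-5.1903+10.488)/1.7088=3.1002, w=(-5.1903−10.488)/1.7088=-9.1750
k=1: b·v=1.46×2.674=3.9040; √(2b)=1.7088; u=(3.9040+(-6.97))/1.7088=-1.7942, w=(3.9040−(-6.97))/1.7088=6.3636
k=2: b·v=1.46×3.083=4.5012; √(2b)=1.7088; u=(4.5012+(-22.318))/1.7088=-10.4265, w=(4.5012−(-22.318))/1.7088=15.6947

0: u=3.1002 w=-9.1750
1: u=-1.7942 w=6.3636
2: u=-10.4265 w=15.6947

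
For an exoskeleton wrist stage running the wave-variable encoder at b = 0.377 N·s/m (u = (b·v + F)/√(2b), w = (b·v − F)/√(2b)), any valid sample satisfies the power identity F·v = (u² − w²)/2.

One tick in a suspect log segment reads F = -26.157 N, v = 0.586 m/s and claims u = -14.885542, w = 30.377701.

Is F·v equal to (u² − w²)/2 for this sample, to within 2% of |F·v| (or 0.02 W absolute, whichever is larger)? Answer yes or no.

F·v = (-26.157)×0.586 = -15.328002 W.
(u² − w²)/2 = (221.579361 − 922.804718)/2 = -350.612679 W.
|Δ| = 335.284677;  2% of max(1, |F·v|) = 0.306560.

no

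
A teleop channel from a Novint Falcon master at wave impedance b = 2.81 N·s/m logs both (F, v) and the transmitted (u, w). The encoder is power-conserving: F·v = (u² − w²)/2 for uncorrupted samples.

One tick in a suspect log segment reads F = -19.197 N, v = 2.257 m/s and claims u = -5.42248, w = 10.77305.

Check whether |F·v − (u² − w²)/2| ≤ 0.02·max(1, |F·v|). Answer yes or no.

F·v = (-19.197)×2.257 = -43.32763 W.
(u² − w²)/2 = (29.40329 − 116.05861)/2 = -43.32766 W.
|Δ| = 0.00003;  2% of max(1, |F·v|) = 0.86655.

yes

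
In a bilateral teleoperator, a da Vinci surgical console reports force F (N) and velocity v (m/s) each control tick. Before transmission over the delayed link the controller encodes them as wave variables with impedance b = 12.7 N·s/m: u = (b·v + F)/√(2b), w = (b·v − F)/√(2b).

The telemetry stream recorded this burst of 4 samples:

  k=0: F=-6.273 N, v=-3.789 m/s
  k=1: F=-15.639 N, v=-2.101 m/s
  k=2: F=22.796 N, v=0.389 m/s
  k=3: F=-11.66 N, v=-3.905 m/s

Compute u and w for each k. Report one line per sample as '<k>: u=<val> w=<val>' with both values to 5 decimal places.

0: u=-10.79266 w=-8.30330
1: u=-8.39743 w=-2.19128
2: u=5.50341 w=-3.54291
3: u=-12.15386 w=-7.52673

k=0: b·v=12.7×(-3.789)=-48.12030; √(2b)=5.03984; u=(-48.12030+(-6.273))/5.03984=-10.79266, w=(-48.12030−(-6.273))/5.03984=-8.30330
k=1: b·v=12.7×(-2.101)=-26.68270; √(2b)=5.03984; u=(-26.68270+(-15.639))/5.03984=-8.39743, w=(-26.68270−(-15.639))/5.03984=-2.19128
k=2: b·v=12.7×0.389=4.94030; √(2b)=5.03984; u=(4.94030+22.796)/5.03984=5.50341, w=(4.94030−22.796)/5.03984=-3.54291
k=3: b·v=12.7×(-3.905)=-49.59350; √(2b)=5.03984; u=(-49.59350+(-11.66))/5.03984=-12.15386, w=(-49.59350−(-11.66))/5.03984=-7.52673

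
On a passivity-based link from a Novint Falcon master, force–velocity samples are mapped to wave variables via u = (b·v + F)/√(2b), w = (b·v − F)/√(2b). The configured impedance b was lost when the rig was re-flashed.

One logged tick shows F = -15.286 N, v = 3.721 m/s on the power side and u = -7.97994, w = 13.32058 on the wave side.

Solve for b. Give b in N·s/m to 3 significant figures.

u + w = 5.3406;  u + w = √(2b)·v, so √(2b) = 5.3406/3.721 = 1.4353.
b = (√(2b))²/2 = 2.0600/2 = 1.0300.
(Check via u − w = 2F/√(2b): u − w = -21.3005, 2F/√(2b) = -21.3005.)

b = 1.03 N·s/m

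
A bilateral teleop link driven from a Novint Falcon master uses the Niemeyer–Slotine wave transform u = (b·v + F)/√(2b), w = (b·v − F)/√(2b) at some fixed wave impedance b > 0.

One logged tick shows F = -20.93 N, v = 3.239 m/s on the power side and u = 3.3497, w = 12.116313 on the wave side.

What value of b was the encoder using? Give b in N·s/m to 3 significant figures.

u + w = 15.466013;  u + w = √(2b)·v, so √(2b) = 15.466013/3.239 = 4.774935.
b = (√(2b))²/2 = 22.800000/2 = 11.400000.
(Check via u − w = 2F/√(2b): u − w = -8.766613, 2F/√(2b) = -8.766612.)

b = 11.4 N·s/m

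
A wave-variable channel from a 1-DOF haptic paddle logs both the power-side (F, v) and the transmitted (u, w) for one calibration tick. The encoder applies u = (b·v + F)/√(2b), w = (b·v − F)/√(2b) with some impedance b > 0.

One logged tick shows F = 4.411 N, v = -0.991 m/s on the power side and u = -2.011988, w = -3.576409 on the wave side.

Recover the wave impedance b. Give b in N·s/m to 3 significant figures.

b = 15.9 N·s/m

u + w = -5.588397;  u + w = √(2b)·v, so √(2b) = -5.588397/(-0.991) = 5.639149.
b = (√(2b))²/2 = 31.800005/2 = 15.900003.
(Check via u − w = 2F/√(2b): u − w = 1.564421, 2F/√(2b) = 1.564420.)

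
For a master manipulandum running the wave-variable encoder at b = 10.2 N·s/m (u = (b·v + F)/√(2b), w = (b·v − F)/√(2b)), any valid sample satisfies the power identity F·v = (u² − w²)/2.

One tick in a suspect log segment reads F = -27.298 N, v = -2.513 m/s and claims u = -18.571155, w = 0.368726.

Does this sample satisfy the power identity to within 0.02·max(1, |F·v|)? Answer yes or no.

F·v = (-27.298)×(-2.513) = 68.599874 W.
(u² − w²)/2 = (344.887798 − 0.135959)/2 = 172.375920 W.
|Δ| = 103.776046;  2% of max(1, |F·v|) = 1.371997.

no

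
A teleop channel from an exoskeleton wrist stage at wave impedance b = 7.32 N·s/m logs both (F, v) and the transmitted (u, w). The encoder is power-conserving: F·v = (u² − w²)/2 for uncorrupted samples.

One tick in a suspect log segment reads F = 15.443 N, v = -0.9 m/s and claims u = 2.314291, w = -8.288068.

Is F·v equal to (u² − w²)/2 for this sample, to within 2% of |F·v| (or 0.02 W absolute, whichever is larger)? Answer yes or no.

F·v = 15.443×(-0.9) = -13.898700 W.
(u² − w²)/2 = (5.355943 − 68.692071)/2 = -31.668064 W.
|Δ| = 17.769364;  2% of max(1, |F·v|) = 0.277974.

no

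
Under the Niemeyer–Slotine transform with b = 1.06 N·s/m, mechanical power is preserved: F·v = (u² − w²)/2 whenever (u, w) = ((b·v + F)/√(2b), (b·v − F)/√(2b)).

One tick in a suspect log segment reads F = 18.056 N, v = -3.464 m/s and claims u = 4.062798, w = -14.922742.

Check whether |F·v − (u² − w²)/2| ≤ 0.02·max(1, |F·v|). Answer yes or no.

F·v = 18.056×(-3.464) = -62.545984 W.
(u² − w²)/2 = (16.506328 − 222.688229)/2 = -103.090951 W.
|Δ| = 40.544967;  2% of max(1, |F·v|) = 1.250920.

no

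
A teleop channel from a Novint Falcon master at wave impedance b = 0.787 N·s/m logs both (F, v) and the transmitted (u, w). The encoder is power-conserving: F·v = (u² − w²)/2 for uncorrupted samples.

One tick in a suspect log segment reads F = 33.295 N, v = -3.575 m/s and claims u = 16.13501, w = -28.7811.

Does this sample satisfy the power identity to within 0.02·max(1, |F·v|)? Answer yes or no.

F·v = 33.295×(-3.575) = -119.02963 W.
(u² − w²)/2 = (260.33855 − 828.35172)/2 = -284.00658 W.
|Δ| = 164.97696;  2% of max(1, |F·v|) = 2.38059.

no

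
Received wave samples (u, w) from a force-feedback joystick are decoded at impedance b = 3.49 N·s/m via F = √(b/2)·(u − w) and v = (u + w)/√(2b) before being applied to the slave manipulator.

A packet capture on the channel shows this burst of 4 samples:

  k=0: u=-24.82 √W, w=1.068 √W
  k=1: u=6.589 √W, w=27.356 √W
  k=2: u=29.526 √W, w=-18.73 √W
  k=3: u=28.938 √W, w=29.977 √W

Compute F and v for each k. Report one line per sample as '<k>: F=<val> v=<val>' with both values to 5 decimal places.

k=0: u−w=-25.88800, u+w=-23.75200; √(b/2)=1.32098, √(2b)=2.64197; F=1.32098×(-25.888)=-34.19765, v=-23.75200/2.64197=-8.99026
k=1: u−w=-20.76700, u+w=33.94500; √(b/2)=1.32098, √(2b)=2.64197; F=1.32098×(-20.767)=-27.43288, v=33.94500/2.64197=12.84837
k=2: u−w=48.25600, u+w=10.79600; √(b/2)=1.32098, √(2b)=2.64197; F=1.32098×48.256=63.74543, v=10.79600/2.64197=4.08635
k=3: u−w=-1.03900, u+w=58.91500; √(b/2)=1.32098, √(2b)=2.64197; F=1.32098×(-1.039)=-1.37250, v=58.91500/2.64197=22.29966

0: F=-34.19765 v=-8.99026
1: F=-27.43288 v=12.84837
2: F=63.74543 v=4.08635
3: F=-1.37250 v=22.29966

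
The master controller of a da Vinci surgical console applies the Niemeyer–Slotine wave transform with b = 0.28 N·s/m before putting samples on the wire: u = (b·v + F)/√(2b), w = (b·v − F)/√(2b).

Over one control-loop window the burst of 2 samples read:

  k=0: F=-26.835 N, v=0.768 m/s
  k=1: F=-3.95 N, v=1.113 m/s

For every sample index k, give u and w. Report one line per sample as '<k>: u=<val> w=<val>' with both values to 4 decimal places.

0: u=-35.5724 w=36.1471
1: u=-4.8620 w=5.6949

k=0: b·v=0.28×0.768=0.2150; √(2b)=0.7483; u=(0.2150+(-26.835))/0.7483=-35.5724, w=(0.2150−(-26.835))/0.7483=36.1471
k=1: b·v=0.28×1.113=0.3116; √(2b)=0.7483; u=(0.3116+(-3.95))/0.7483=-4.8620, w=(0.3116−(-3.95))/0.7483=5.6949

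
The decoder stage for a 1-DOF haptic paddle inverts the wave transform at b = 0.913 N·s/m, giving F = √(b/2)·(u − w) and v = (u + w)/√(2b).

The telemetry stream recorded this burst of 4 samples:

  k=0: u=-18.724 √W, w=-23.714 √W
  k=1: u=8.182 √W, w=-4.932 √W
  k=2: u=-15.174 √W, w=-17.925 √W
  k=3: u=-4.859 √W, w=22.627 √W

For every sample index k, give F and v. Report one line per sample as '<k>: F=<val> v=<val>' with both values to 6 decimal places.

k=0: u−w=4.990000, u+w=-42.438000; √(b/2)=0.675648, √(2b)=1.351296; F=0.675648×4.99=3.371483, v=-42.438000/1.351296=-31.405414
k=1: u−w=13.114000, u+w=3.250000; √(b/2)=0.675648, √(2b)=1.351296; F=0.675648×13.114=8.860446, v=3.250000/1.351296=2.405099
k=2: u−w=2.751000, u+w=-33.099000; √(b/2)=0.675648, √(2b)=1.351296; F=0.675648×2.751=1.858707, v=-33.099000/1.351296=-24.494269
k=3: u−w=-27.486000, u+w=17.768000; √(b/2)=0.675648, √(2b)=1.351296; F=0.675648×(-27.486)=-18.570856, v=17.768000/1.351296=13.148862

0: F=3.371483 v=-31.405414
1: F=8.860446 v=2.405099
2: F=1.858707 v=-24.494269
3: F=-18.570856 v=13.148862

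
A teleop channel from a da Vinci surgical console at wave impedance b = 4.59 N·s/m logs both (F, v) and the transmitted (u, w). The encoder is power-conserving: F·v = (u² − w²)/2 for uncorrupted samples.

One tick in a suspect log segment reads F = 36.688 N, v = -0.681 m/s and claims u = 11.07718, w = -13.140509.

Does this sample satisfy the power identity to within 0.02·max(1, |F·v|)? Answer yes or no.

yes

F·v = 36.688×(-0.681) = -24.984528 W.
(u² − w²)/2 = (122.703917 − 172.672977)/2 = -24.984530 W.
|Δ| = 0.000002;  2% of max(1, |F·v|) = 0.499691.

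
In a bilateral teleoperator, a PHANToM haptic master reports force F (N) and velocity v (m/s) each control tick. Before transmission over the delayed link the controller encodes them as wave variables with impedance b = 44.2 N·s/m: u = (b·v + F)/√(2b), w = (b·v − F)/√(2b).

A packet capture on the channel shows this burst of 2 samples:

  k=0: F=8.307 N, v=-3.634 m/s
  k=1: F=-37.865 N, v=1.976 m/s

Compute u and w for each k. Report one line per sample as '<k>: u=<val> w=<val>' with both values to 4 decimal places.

0: u=-16.2001 w=-17.9672
1: u=5.2620 w=13.3166

k=0: b·v=44.2×(-3.634)=-160.6228; √(2b)=9.4021; u=(-160.6228+8.307)/9.4021=-16.2001, w=(-160.6228−8.307)/9.4021=-17.9672
k=1: b·v=44.2×1.976=87.3392; √(2b)=9.4021; u=(87.3392+(-37.865))/9.4021=5.2620, w=(87.3392−(-37.865))/9.4021=13.3166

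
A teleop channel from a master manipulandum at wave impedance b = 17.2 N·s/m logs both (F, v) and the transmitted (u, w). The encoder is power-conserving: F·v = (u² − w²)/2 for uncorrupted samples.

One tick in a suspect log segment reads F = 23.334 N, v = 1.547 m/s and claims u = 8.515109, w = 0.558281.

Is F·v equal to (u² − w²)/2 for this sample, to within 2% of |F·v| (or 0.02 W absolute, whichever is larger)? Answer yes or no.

F·v = 23.334×1.547 = 36.097698 W.
(u² − w²)/2 = (72.507081 − 0.311678)/2 = 36.097702 W.
|Δ| = 0.000004;  2% of max(1, |F·v|) = 0.721954.

yes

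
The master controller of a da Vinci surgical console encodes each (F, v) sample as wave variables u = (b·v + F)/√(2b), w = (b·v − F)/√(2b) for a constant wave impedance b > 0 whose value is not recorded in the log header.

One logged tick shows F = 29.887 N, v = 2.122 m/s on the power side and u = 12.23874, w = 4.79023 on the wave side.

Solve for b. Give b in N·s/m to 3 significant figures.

u + w = 17.0290;  u + w = √(2b)·v, so √(2b) = 17.0290/2.122 = 8.0250.
b = (√(2b))²/2 = 64.4000/2 = 32.2000.
(Check via u − w = 2F/√(2b): u − w = 7.4485, 2F/√(2b) = 7.4485.)

b = 32.2 N·s/m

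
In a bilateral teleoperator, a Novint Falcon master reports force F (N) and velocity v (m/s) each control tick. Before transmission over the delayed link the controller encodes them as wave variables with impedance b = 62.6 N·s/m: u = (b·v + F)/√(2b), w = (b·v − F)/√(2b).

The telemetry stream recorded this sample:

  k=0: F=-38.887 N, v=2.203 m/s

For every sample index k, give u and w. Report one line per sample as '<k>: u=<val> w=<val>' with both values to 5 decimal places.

0: u=8.84961 w=15.80037

k=0: b·v=62.6×2.203=137.90780; √(2b)=11.18928; u=(137.90780+(-38.887))/11.18928=8.84961, w=(137.90780−(-38.887))/11.18928=15.80037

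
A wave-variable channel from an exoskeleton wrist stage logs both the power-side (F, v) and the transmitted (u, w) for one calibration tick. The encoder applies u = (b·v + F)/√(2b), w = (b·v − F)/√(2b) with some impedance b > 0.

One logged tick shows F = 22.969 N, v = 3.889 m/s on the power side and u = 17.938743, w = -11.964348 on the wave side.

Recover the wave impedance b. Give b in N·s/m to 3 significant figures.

b = 1.18 N·s/m

u + w = 5.974395;  u + w = √(2b)·v, so √(2b) = 5.974395/3.889 = 1.536229.
b = (√(2b))²/2 = 2.360000/2 = 1.180000.
(Check via u − w = 2F/√(2b): u − w = 29.903091, 2F/√(2b) = 29.903092.)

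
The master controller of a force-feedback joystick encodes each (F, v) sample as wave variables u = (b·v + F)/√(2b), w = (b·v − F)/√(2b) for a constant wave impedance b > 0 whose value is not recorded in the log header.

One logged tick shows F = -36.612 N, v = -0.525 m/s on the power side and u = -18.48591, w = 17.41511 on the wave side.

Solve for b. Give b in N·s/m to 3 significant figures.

b = 2.08 N·s/m

u + w = -1.07080;  u + w = √(2b)·v, so √(2b) = -1.07080/(-0.525) = 2.03962.
b = (√(2b))²/2 = 4.16005/2 = 2.08002.
(Check via u − w = 2F/√(2b): u − w = -35.90102, 2F/√(2b) = -35.90082.)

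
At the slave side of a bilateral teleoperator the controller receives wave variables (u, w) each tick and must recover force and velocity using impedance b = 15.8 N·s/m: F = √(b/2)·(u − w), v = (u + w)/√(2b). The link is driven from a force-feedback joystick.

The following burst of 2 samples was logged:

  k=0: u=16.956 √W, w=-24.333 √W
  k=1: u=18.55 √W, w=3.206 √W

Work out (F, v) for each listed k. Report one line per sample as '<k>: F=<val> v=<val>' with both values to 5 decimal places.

0: F=116.05074 v=-1.31231
1: F=43.12729 v=3.87022

k=0: u−w=41.28900, u+w=-7.37700; √(b/2)=2.81069, √(2b)=5.62139; F=2.81069×41.289=116.05074, v=-7.37700/5.62139=-1.31231
k=1: u−w=15.34400, u+w=21.75600; √(b/2)=2.81069, √(2b)=5.62139; F=2.81069×15.344=43.12729, v=21.75600/5.62139=3.87022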